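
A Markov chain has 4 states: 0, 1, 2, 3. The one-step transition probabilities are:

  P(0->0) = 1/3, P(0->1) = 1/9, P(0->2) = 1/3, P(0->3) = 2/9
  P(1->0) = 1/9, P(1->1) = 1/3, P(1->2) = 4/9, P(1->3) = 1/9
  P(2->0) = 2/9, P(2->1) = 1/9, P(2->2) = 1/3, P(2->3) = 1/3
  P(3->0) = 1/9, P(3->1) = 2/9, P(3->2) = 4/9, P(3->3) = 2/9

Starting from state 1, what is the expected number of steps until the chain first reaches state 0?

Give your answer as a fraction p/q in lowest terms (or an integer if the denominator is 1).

Let h_i = expected steps to first reach 0 from state i.
Boundary: h_0 = 0.
First-step equations for the other states:
  h_1 = 1 + 1/9*h_0 + 1/3*h_1 + 4/9*h_2 + 1/9*h_3
  h_2 = 1 + 2/9*h_0 + 1/9*h_1 + 1/3*h_2 + 1/3*h_3
  h_3 = 1 + 1/9*h_0 + 2/9*h_1 + 4/9*h_2 + 2/9*h_3

Substituting h_0 = 0 and rearranging gives the linear system (I - Q) h = 1:
  [2/3, -4/9, -1/9] . (h_1, h_2, h_3) = 1
  [-1/9, 2/3, -1/3] . (h_1, h_2, h_3) = 1
  [-2/9, -4/9, 7/9] . (h_1, h_2, h_3) = 1

Solving yields:
  h_1 = 45/7
  h_2 = 81/14
  h_3 = 45/7

Starting state is 1, so the expected hitting time is h_1 = 45/7.

Answer: 45/7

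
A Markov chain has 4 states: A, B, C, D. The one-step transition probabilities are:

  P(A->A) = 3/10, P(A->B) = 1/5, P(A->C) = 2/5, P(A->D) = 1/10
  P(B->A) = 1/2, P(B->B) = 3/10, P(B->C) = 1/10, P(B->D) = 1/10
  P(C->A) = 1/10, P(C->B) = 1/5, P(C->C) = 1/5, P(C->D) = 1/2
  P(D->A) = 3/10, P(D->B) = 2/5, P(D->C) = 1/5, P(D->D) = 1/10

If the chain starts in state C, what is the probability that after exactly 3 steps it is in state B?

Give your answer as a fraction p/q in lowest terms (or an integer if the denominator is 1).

Computing P^3 by repeated multiplication:
P^1 =
  A: [3/10, 1/5, 2/5, 1/10]
  B: [1/2, 3/10, 1/10, 1/10]
  C: [1/10, 1/5, 1/5, 1/2]
  D: [3/10, 2/5, 1/5, 1/10]
P^2 =
  A: [13/50, 6/25, 6/25, 13/50]
  B: [17/50, 1/4, 27/100, 7/50]
  C: [3/10, 8/25, 1/5, 9/50]
  D: [17/50, 13/50, 11/50, 9/50]
P^3 =
  A: [3/10, 69/250, 57/250, 49/250]
  B: [37/125, 253/1000, 243/1000, 26/125]
  C: [81/250, 67/250, 57/250, 9/50]
  D: [77/250, 131/500, 121/500, 47/250]

(P^3)[C -> B] = 67/250

Answer: 67/250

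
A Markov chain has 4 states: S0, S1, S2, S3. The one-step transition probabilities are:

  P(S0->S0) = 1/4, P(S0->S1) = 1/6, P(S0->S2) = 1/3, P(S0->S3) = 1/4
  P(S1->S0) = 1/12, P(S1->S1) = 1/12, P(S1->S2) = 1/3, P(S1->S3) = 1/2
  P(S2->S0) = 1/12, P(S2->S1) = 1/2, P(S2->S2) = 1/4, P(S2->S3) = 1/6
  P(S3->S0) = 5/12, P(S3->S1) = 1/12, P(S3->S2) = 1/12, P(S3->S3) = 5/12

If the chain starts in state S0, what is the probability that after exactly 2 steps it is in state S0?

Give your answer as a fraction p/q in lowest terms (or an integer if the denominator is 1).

Answer: 5/24

Derivation:
Computing P^2 by repeated multiplication:
P^1 =
  S0: [1/4, 1/6, 1/3, 1/4]
  S1: [1/12, 1/12, 1/3, 1/2]
  S2: [1/12, 1/2, 1/4, 1/6]
  S3: [5/12, 1/12, 1/12, 5/12]
P^2 =
  S0: [5/24, 35/144, 35/144, 11/36]
  S1: [19/72, 11/48, 13/72, 47/144]
  S2: [11/72, 7/36, 13/48, 55/144]
  S3: [7/24, 11/72, 2/9, 1/3]

(P^2)[S0 -> S0] = 5/24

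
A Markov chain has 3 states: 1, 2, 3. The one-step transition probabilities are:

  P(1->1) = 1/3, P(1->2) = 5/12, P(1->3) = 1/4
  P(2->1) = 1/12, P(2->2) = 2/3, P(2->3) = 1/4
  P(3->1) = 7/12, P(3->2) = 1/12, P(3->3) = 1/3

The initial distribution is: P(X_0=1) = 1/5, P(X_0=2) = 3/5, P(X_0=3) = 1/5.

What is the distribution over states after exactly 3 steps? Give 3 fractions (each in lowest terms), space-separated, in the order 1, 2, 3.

Propagating the distribution step by step (d_{t+1} = d_t * P):
d_0 = (1=1/5, 2=3/5, 3=1/5)
  d_1[1] = 1/5*1/3 + 3/5*1/12 + 1/5*7/12 = 7/30
  d_1[2] = 1/5*5/12 + 3/5*2/3 + 1/5*1/12 = 1/2
  d_1[3] = 1/5*1/4 + 3/5*1/4 + 1/5*1/3 = 4/15
d_1 = (1=7/30, 2=1/2, 3=4/15)
  d_2[1] = 7/30*1/3 + 1/2*1/12 + 4/15*7/12 = 11/40
  d_2[2] = 7/30*5/12 + 1/2*2/3 + 4/15*1/12 = 163/360
  d_2[3] = 7/30*1/4 + 1/2*1/4 + 4/15*1/3 = 49/180
d_2 = (1=11/40, 2=163/360, 3=49/180)
  d_3[1] = 11/40*1/3 + 163/360*1/12 + 49/180*7/12 = 83/288
  d_3[2] = 11/40*5/12 + 163/360*2/3 + 49/180*1/12 = 1897/4320
  d_3[3] = 11/40*1/4 + 163/360*1/4 + 49/180*1/3 = 589/2160
d_3 = (1=83/288, 2=1897/4320, 3=589/2160)

Answer: 83/288 1897/4320 589/2160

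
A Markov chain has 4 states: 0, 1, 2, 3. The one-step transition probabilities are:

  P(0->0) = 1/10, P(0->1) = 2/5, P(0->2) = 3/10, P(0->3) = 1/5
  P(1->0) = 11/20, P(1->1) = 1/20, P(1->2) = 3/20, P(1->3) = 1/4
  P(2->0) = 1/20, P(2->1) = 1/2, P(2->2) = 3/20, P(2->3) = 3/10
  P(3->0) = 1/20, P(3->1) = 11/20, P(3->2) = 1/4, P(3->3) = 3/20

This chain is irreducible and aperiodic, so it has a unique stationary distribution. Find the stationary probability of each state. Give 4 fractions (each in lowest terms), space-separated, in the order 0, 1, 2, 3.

Answer: 757/3293 1109/3293 682/3293 745/3293

Derivation:
The stationary distribution satisfies pi = pi * P, i.e.:
  pi_0 = 1/10*pi_0 + 11/20*pi_1 + 1/20*pi_2 + 1/20*pi_3
  pi_1 = 2/5*pi_0 + 1/20*pi_1 + 1/2*pi_2 + 11/20*pi_3
  pi_2 = 3/10*pi_0 + 3/20*pi_1 + 3/20*pi_2 + 1/4*pi_3
  pi_3 = 1/5*pi_0 + 1/4*pi_1 + 3/10*pi_2 + 3/20*pi_3
with normalization: pi_0 + pi_1 + pi_2 + pi_3 = 1.

Using the first 3 balance equations plus normalization, the linear system A*pi = b is:
  [-9/10, 11/20, 1/20, 1/20] . pi = 0
  [2/5, -19/20, 1/2, 11/20] . pi = 0
  [3/10, 3/20, -17/20, 1/4] . pi = 0
  [1, 1, 1, 1] . pi = 1

Solving yields:
  pi_0 = 757/3293
  pi_1 = 1109/3293
  pi_2 = 682/3293
  pi_3 = 745/3293

Verification (pi * P):
  757/3293*1/10 + 1109/3293*11/20 + 682/3293*1/20 + 745/3293*1/20 = 757/3293 = pi_0  (ok)
  757/3293*2/5 + 1109/3293*1/20 + 682/3293*1/2 + 745/3293*11/20 = 1109/3293 = pi_1  (ok)
  757/3293*3/10 + 1109/3293*3/20 + 682/3293*3/20 + 745/3293*1/4 = 682/3293 = pi_2  (ok)
  757/3293*1/5 + 1109/3293*1/4 + 682/3293*3/10 + 745/3293*3/20 = 745/3293 = pi_3  (ok)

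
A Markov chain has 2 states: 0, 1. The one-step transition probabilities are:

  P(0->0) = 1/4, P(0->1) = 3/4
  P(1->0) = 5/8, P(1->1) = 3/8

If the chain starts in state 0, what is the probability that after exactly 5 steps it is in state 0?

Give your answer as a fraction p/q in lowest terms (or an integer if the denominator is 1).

Computing P^5 by repeated multiplication:
P^1 =
  0: [1/4, 3/4]
  1: [5/8, 3/8]
P^2 =
  0: [17/32, 15/32]
  1: [25/64, 39/64]
P^3 =
  0: [109/256, 147/256]
  1: [245/512, 267/512]
P^4 =
  0: [953/2048, 1095/2048]
  1: [1825/4096, 2271/4096]
P^5 =
  0: [7381/16384, 9003/16384]
  1: [15005/32768, 17763/32768]

(P^5)[0 -> 0] = 7381/16384

Answer: 7381/16384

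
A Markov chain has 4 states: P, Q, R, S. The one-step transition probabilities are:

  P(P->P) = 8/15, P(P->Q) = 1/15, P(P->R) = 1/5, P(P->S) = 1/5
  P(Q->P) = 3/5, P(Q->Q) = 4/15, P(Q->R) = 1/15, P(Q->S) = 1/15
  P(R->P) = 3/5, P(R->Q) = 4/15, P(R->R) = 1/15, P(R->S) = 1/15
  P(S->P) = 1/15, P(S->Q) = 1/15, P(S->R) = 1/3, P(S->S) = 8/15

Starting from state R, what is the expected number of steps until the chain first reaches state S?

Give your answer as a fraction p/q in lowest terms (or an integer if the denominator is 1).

Let h_i = expected steps to first reach S from state i.
Boundary: h_S = 0.
First-step equations for the other states:
  h_P = 1 + 8/15*h_P + 1/15*h_Q + 1/5*h_R + 1/5*h_S
  h_Q = 1 + 3/5*h_P + 4/15*h_Q + 1/15*h_R + 1/15*h_S
  h_R = 1 + 3/5*h_P + 4/15*h_Q + 1/15*h_R + 1/15*h_S

Substituting h_S = 0 and rearranging gives the linear system (I - Q) h = 1:
  [7/15, -1/15, -1/5] . (h_P, h_Q, h_R) = 1
  [-3/5, 11/15, -1/15] . (h_P, h_Q, h_R) = 1
  [-3/5, -4/15, 14/15] . (h_P, h_Q, h_R) = 1

Solving yields:
  h_P = 105/17
  h_Q = 120/17
  h_R = 120/17

Starting state is R, so the expected hitting time is h_R = 120/17.

Answer: 120/17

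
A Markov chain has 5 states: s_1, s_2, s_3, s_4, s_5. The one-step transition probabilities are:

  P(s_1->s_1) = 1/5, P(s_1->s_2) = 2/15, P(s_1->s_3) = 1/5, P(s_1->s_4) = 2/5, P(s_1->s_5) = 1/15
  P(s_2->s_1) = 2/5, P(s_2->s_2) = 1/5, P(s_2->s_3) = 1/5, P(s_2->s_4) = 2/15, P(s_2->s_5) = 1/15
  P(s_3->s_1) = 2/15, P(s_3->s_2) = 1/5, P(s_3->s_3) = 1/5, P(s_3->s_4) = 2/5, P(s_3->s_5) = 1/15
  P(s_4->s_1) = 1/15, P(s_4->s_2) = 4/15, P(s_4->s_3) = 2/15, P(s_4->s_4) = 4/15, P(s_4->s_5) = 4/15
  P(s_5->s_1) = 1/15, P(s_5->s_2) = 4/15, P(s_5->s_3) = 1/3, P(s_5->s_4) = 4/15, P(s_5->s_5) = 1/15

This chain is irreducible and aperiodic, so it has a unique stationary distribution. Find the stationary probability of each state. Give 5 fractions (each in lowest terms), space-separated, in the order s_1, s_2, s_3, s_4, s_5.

The stationary distribution satisfies pi = pi * P, i.e.:
  pi_s_1 = 1/5*pi_s_1 + 2/5*pi_s_2 + 2/15*pi_s_3 + 1/15*pi_s_4 + 1/15*pi_s_5
  pi_s_2 = 2/15*pi_s_1 + 1/5*pi_s_2 + 1/5*pi_s_3 + 4/15*pi_s_4 + 4/15*pi_s_5
  pi_s_3 = 1/5*pi_s_1 + 1/5*pi_s_2 + 1/5*pi_s_3 + 2/15*pi_s_4 + 1/3*pi_s_5
  pi_s_4 = 2/5*pi_s_1 + 2/15*pi_s_2 + 2/5*pi_s_3 + 4/15*pi_s_4 + 4/15*pi_s_5
  pi_s_5 = 1/15*pi_s_1 + 1/15*pi_s_2 + 1/15*pi_s_3 + 4/15*pi_s_4 + 1/15*pi_s_5
with normalization: pi_s_1 + pi_s_2 + pi_s_3 + pi_s_4 + pi_s_5 = 1.

Using the first 4 balance equations plus normalization, the linear system A*pi = b is:
  [-4/5, 2/5, 2/15, 1/15, 1/15] . pi = 0
  [2/15, -4/5, 1/5, 4/15, 4/15] . pi = 0
  [1/5, 1/5, -4/5, 2/15, 1/3] . pi = 0
  [2/5, 2/15, 2/5, -11/15, 4/15] . pi = 0
  [1, 1, 1, 1, 1] . pi = 1

Solving yields:
  pi_s_1 = 3323/18978
  pi_s_2 = 1365/6326
  pi_s_3 = 1873/9489
  pi_s_4 = 8186/28467
  pi_s_5 = 3535/28467

Verification (pi * P):
  3323/18978*1/5 + 1365/6326*2/5 + 1873/9489*2/15 + 8186/28467*1/15 + 3535/28467*1/15 = 3323/18978 = pi_s_1  (ok)
  3323/18978*2/15 + 1365/6326*1/5 + 1873/9489*1/5 + 8186/28467*4/15 + 3535/28467*4/15 = 1365/6326 = pi_s_2  (ok)
  3323/18978*1/5 + 1365/6326*1/5 + 1873/9489*1/5 + 8186/28467*2/15 + 3535/28467*1/3 = 1873/9489 = pi_s_3  (ok)
  3323/18978*2/5 + 1365/6326*2/15 + 1873/9489*2/5 + 8186/28467*4/15 + 3535/28467*4/15 = 8186/28467 = pi_s_4  (ok)
  3323/18978*1/15 + 1365/6326*1/15 + 1873/9489*1/15 + 8186/28467*4/15 + 3535/28467*1/15 = 3535/28467 = pi_s_5  (ok)

Answer: 3323/18978 1365/6326 1873/9489 8186/28467 3535/28467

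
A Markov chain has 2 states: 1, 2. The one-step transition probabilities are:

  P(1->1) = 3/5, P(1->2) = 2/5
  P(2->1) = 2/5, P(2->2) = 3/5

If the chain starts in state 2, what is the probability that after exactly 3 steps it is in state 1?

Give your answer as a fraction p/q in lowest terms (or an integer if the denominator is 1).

Computing P^3 by repeated multiplication:
P^1 =
  1: [3/5, 2/5]
  2: [2/5, 3/5]
P^2 =
  1: [13/25, 12/25]
  2: [12/25, 13/25]
P^3 =
  1: [63/125, 62/125]
  2: [62/125, 63/125]

(P^3)[2 -> 1] = 62/125

Answer: 62/125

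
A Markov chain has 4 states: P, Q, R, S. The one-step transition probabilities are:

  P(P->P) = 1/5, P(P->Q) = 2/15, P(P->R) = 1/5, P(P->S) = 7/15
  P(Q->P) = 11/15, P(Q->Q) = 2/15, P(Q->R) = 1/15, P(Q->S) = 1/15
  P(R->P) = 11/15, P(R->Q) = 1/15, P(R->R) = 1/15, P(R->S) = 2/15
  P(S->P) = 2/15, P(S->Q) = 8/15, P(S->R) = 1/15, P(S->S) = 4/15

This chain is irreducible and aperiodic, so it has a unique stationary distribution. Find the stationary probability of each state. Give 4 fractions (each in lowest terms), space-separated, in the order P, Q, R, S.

Answer: 17/46 49/207 8/69 5/18

Derivation:
The stationary distribution satisfies pi = pi * P, i.e.:
  pi_P = 1/5*pi_P + 11/15*pi_Q + 11/15*pi_R + 2/15*pi_S
  pi_Q = 2/15*pi_P + 2/15*pi_Q + 1/15*pi_R + 8/15*pi_S
  pi_R = 1/5*pi_P + 1/15*pi_Q + 1/15*pi_R + 1/15*pi_S
  pi_S = 7/15*pi_P + 1/15*pi_Q + 2/15*pi_R + 4/15*pi_S
with normalization: pi_P + pi_Q + pi_R + pi_S = 1.

Using the first 3 balance equations plus normalization, the linear system A*pi = b is:
  [-4/5, 11/15, 11/15, 2/15] . pi = 0
  [2/15, -13/15, 1/15, 8/15] . pi = 0
  [1/5, 1/15, -14/15, 1/15] . pi = 0
  [1, 1, 1, 1] . pi = 1

Solving yields:
  pi_P = 17/46
  pi_Q = 49/207
  pi_R = 8/69
  pi_S = 5/18

Verification (pi * P):
  17/46*1/5 + 49/207*11/15 + 8/69*11/15 + 5/18*2/15 = 17/46 = pi_P  (ok)
  17/46*2/15 + 49/207*2/15 + 8/69*1/15 + 5/18*8/15 = 49/207 = pi_Q  (ok)
  17/46*1/5 + 49/207*1/15 + 8/69*1/15 + 5/18*1/15 = 8/69 = pi_R  (ok)
  17/46*7/15 + 49/207*1/15 + 8/69*2/15 + 5/18*4/15 = 5/18 = pi_S  (ok)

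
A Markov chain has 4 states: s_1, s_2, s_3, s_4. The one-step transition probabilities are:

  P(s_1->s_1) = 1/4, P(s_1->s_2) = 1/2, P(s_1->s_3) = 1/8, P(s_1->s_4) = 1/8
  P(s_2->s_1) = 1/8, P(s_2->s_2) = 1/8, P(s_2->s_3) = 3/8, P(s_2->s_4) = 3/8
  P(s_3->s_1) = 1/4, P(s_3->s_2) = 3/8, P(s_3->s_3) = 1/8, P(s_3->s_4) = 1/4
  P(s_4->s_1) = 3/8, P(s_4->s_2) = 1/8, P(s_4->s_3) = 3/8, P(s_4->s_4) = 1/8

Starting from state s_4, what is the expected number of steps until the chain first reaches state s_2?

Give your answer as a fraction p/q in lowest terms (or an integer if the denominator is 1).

Let h_i = expected steps to first reach s_2 from state i.
Boundary: h_s_2 = 0.
First-step equations for the other states:
  h_s_1 = 1 + 1/4*h_s_1 + 1/2*h_s_2 + 1/8*h_s_3 + 1/8*h_s_4
  h_s_3 = 1 + 1/4*h_s_1 + 3/8*h_s_2 + 1/8*h_s_3 + 1/4*h_s_4
  h_s_4 = 1 + 3/8*h_s_1 + 1/8*h_s_2 + 3/8*h_s_3 + 1/8*h_s_4

Substituting h_s_2 = 0 and rearranging gives the linear system (I - Q) h = 1:
  [3/4, -1/8, -1/8] . (h_s_1, h_s_3, h_s_4) = 1
  [-1/4, 7/8, -1/4] . (h_s_1, h_s_3, h_s_4) = 1
  [-3/8, -3/8, 7/8] . (h_s_1, h_s_3, h_s_4) = 1

Solving yields:
  h_s_1 = 496/211
  h_s_3 = 584/211
  h_s_4 = 704/211

Starting state is s_4, so the expected hitting time is h_s_4 = 704/211.

Answer: 704/211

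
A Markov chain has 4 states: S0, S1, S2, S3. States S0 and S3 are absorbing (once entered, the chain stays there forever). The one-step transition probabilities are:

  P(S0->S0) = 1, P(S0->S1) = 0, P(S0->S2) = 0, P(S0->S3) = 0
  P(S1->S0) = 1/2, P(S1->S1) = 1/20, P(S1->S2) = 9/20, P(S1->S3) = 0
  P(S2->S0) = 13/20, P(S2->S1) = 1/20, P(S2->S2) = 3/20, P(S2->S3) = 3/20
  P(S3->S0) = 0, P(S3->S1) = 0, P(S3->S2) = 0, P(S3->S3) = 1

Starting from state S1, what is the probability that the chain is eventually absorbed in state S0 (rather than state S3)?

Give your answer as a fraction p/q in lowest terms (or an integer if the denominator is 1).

Let a_i = P(absorbed in S0 | start in state i).
Boundary conditions: a_S0 = 1, a_S3 = 0.
For each transient state i, a_i = sum_j P(i->j) * a_j:
  a_S1 = 1/2*a_S0 + 1/20*a_S1 + 9/20*a_S2 + 0*a_S3
  a_S2 = 13/20*a_S0 + 1/20*a_S1 + 3/20*a_S2 + 3/20*a_S3

Substituting a_S0 = 1 and a_S3 = 0, rearrange to (I - Q) a = r where r[i] = P(i -> S0):
  [19/20, -9/20] . (a_S1, a_S2) = 1/2
  [-1/20, 17/20] . (a_S1, a_S2) = 13/20

Solving yields:
  a_S1 = 287/314
  a_S2 = 257/314

Starting state is S1, so the absorption probability is a_S1 = 287/314.

Answer: 287/314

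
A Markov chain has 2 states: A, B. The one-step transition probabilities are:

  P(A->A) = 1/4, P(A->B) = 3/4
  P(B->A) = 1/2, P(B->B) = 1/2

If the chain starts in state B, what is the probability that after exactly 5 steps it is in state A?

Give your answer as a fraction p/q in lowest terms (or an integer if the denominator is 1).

Answer: 205/512

Derivation:
Computing P^5 by repeated multiplication:
P^1 =
  A: [1/4, 3/4]
  B: [1/2, 1/2]
P^2 =
  A: [7/16, 9/16]
  B: [3/8, 5/8]
P^3 =
  A: [25/64, 39/64]
  B: [13/32, 19/32]
P^4 =
  A: [103/256, 153/256]
  B: [51/128, 77/128]
P^5 =
  A: [409/1024, 615/1024]
  B: [205/512, 307/512]

(P^5)[B -> A] = 205/512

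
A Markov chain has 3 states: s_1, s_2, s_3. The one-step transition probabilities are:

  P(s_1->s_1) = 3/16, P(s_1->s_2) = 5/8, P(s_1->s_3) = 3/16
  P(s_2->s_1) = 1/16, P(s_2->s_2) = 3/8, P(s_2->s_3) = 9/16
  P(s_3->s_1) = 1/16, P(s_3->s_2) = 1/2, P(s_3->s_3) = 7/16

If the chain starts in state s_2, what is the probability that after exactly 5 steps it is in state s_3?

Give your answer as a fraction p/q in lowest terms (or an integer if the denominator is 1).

Answer: 31209/65536

Derivation:
Computing P^5 by repeated multiplication:
P^1 =
  s_1: [3/16, 5/8, 3/16]
  s_2: [1/16, 3/8, 9/16]
  s_3: [1/16, 1/2, 7/16]
P^2 =
  s_1: [11/128, 57/128, 15/32]
  s_2: [9/128, 59/128, 15/32]
  s_3: [9/128, 57/128, 31/64]
P^3 =
  s_1: [75/1024, 233/512, 483/1024]
  s_2: [73/1024, 231/512, 489/1024]
  s_3: [73/1024, 29/64, 487/1024]
P^4 =
  s_1: [587/8192, 3705/8192, 975/2048]
  s_2: [585/8192, 3707/8192, 975/2048]
  s_3: [585/8192, 3705/8192, 1951/4096]
P^5 =
  s_1: [4683/65536, 14825/32768, 31203/65536]
  s_2: [4681/65536, 14823/32768, 31209/65536]
  s_3: [4681/65536, 1853/4096, 31207/65536]

(P^5)[s_2 -> s_3] = 31209/65536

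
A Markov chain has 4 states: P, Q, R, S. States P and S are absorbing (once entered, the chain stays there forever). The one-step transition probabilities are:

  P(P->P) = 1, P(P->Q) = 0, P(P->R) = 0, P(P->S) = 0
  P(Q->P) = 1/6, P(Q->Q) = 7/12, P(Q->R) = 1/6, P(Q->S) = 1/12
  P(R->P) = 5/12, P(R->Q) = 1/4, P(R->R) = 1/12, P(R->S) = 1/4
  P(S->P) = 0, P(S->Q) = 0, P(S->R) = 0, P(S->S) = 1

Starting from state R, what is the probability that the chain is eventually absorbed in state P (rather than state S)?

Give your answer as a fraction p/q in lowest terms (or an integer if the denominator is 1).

Let a_i = P(absorbed in P | start in state i).
Boundary conditions: a_P = 1, a_S = 0.
For each transient state i, a_i = sum_j P(i->j) * a_j:
  a_Q = 1/6*a_P + 7/12*a_Q + 1/6*a_R + 1/12*a_S
  a_R = 5/12*a_P + 1/4*a_Q + 1/12*a_R + 1/4*a_S

Substituting a_P = 1 and a_S = 0, rearrange to (I - Q) a = r where r[i] = P(i -> P):
  [5/12, -1/6] . (a_Q, a_R) = 1/6
  [-1/4, 11/12] . (a_Q, a_R) = 5/12

Solving yields:
  a_Q = 32/49
  a_R = 31/49

Starting state is R, so the absorption probability is a_R = 31/49.

Answer: 31/49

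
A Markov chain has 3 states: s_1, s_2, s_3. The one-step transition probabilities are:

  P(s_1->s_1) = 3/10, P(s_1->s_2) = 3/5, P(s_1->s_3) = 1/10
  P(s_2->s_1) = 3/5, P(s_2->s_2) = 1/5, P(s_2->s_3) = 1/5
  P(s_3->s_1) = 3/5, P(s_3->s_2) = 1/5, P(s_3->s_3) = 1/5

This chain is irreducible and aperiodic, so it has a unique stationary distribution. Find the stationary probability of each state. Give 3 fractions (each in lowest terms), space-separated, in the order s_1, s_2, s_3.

Answer: 6/13 5/13 2/13

Derivation:
The stationary distribution satisfies pi = pi * P, i.e.:
  pi_s_1 = 3/10*pi_s_1 + 3/5*pi_s_2 + 3/5*pi_s_3
  pi_s_2 = 3/5*pi_s_1 + 1/5*pi_s_2 + 1/5*pi_s_3
  pi_s_3 = 1/10*pi_s_1 + 1/5*pi_s_2 + 1/5*pi_s_3
with normalization: pi_s_1 + pi_s_2 + pi_s_3 = 1.

Using the first 2 balance equations plus normalization, the linear system A*pi = b is:
  [-7/10, 3/5, 3/5] . pi = 0
  [3/5, -4/5, 1/5] . pi = 0
  [1, 1, 1] . pi = 1

Solving yields:
  pi_s_1 = 6/13
  pi_s_2 = 5/13
  pi_s_3 = 2/13

Verification (pi * P):
  6/13*3/10 + 5/13*3/5 + 2/13*3/5 = 6/13 = pi_s_1  (ok)
  6/13*3/5 + 5/13*1/5 + 2/13*1/5 = 5/13 = pi_s_2  (ok)
  6/13*1/10 + 5/13*1/5 + 2/13*1/5 = 2/13 = pi_s_3  (ok)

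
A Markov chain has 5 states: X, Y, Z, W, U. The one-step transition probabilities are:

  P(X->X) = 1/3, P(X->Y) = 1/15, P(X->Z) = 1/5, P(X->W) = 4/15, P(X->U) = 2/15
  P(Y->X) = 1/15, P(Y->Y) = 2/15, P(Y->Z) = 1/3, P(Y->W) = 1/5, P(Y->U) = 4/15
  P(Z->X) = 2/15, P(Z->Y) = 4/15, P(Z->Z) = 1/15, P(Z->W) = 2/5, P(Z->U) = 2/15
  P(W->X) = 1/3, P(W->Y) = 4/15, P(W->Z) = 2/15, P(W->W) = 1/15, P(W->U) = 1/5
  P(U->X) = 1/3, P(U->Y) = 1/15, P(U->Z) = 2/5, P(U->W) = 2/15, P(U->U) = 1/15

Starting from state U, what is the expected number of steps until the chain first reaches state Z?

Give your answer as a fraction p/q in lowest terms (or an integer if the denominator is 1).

Answer: 1113/319

Derivation:
Let h_i = expected steps to first reach Z from state i.
Boundary: h_Z = 0.
First-step equations for the other states:
  h_X = 1 + 1/3*h_X + 1/15*h_Y + 1/5*h_Z + 4/15*h_W + 2/15*h_U
  h_Y = 1 + 1/15*h_X + 2/15*h_Y + 1/3*h_Z + 1/5*h_W + 4/15*h_U
  h_W = 1 + 1/3*h_X + 4/15*h_Y + 2/15*h_Z + 1/15*h_W + 1/5*h_U
  h_U = 1 + 1/3*h_X + 1/15*h_Y + 2/5*h_Z + 2/15*h_W + 1/15*h_U

Substituting h_Z = 0 and rearranging gives the linear system (I - Q) h = 1:
  [2/3, -1/15, -4/15, -2/15] . (h_X, h_Y, h_W, h_U) = 1
  [-1/15, 13/15, -1/5, -4/15] . (h_X, h_Y, h_W, h_U) = 1
  [-1/3, -4/15, 14/15, -1/5] . (h_X, h_Y, h_W, h_U) = 1
  [-1/3, -1/15, -2/15, 14/15] . (h_X, h_Y, h_W, h_U) = 1

Solving yields:
  h_X = 4120/957
  h_Y = 3415/957
  h_W = 1396/319
  h_U = 1113/319

Starting state is U, so the expected hitting time is h_U = 1113/319.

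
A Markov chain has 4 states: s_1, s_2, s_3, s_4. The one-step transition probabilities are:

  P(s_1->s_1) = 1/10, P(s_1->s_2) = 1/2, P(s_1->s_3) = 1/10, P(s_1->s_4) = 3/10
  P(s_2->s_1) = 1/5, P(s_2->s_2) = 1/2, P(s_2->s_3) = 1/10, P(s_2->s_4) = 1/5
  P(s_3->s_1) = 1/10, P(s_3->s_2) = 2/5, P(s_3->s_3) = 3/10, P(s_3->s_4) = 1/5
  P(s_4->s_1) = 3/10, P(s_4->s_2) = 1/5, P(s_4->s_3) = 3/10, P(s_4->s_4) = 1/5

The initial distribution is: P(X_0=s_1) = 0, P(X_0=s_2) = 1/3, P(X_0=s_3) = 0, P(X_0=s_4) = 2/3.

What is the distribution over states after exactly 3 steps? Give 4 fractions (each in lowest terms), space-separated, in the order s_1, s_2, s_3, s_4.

Answer: 187/1000 31/75 137/750 217/1000

Derivation:
Propagating the distribution step by step (d_{t+1} = d_t * P):
d_0 = (s_1=0, s_2=1/3, s_3=0, s_4=2/3)
  d_1[s_1] = 0*1/10 + 1/3*1/5 + 0*1/10 + 2/3*3/10 = 4/15
  d_1[s_2] = 0*1/2 + 1/3*1/2 + 0*2/5 + 2/3*1/5 = 3/10
  d_1[s_3] = 0*1/10 + 1/3*1/10 + 0*3/10 + 2/3*3/10 = 7/30
  d_1[s_4] = 0*3/10 + 1/3*1/5 + 0*1/5 + 2/3*1/5 = 1/5
d_1 = (s_1=4/15, s_2=3/10, s_3=7/30, s_4=1/5)
  d_2[s_1] = 4/15*1/10 + 3/10*1/5 + 7/30*1/10 + 1/5*3/10 = 17/100
  d_2[s_2] = 4/15*1/2 + 3/10*1/2 + 7/30*2/5 + 1/5*1/5 = 5/12
  d_2[s_3] = 4/15*1/10 + 3/10*1/10 + 7/30*3/10 + 1/5*3/10 = 14/75
  d_2[s_4] = 4/15*3/10 + 3/10*1/5 + 7/30*1/5 + 1/5*1/5 = 17/75
d_2 = (s_1=17/100, s_2=5/12, s_3=14/75, s_4=17/75)
  d_3[s_1] = 17/100*1/10 + 5/12*1/5 + 14/75*1/10 + 17/75*3/10 = 187/1000
  d_3[s_2] = 17/100*1/2 + 5/12*1/2 + 14/75*2/5 + 17/75*1/5 = 31/75
  d_3[s_3] = 17/100*1/10 + 5/12*1/10 + 14/75*3/10 + 17/75*3/10 = 137/750
  d_3[s_4] = 17/100*3/10 + 5/12*1/5 + 14/75*1/5 + 17/75*1/5 = 217/1000
d_3 = (s_1=187/1000, s_2=31/75, s_3=137/750, s_4=217/1000)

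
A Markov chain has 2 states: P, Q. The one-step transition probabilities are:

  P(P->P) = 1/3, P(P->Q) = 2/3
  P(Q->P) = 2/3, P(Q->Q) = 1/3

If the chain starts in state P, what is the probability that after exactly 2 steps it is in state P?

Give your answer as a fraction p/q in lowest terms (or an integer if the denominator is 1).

Computing P^2 by repeated multiplication:
P^1 =
  P: [1/3, 2/3]
  Q: [2/3, 1/3]
P^2 =
  P: [5/9, 4/9]
  Q: [4/9, 5/9]

(P^2)[P -> P] = 5/9

Answer: 5/9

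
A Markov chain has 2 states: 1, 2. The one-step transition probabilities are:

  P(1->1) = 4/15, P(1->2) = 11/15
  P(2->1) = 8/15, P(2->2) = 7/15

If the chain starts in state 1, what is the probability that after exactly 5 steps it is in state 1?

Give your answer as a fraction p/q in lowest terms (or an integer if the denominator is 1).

Answer: 319144/759375

Derivation:
Computing P^5 by repeated multiplication:
P^1 =
  1: [4/15, 11/15]
  2: [8/15, 7/15]
P^2 =
  1: [104/225, 121/225]
  2: [88/225, 137/225]
P^3 =
  1: [1384/3375, 1991/3375]
  2: [1448/3375, 1927/3375]
P^4 =
  1: [21464/50625, 29161/50625]
  2: [21208/50625, 29417/50625]
P^5 =
  1: [319144/759375, 440231/759375]
  2: [320168/759375, 439207/759375]

(P^5)[1 -> 1] = 319144/759375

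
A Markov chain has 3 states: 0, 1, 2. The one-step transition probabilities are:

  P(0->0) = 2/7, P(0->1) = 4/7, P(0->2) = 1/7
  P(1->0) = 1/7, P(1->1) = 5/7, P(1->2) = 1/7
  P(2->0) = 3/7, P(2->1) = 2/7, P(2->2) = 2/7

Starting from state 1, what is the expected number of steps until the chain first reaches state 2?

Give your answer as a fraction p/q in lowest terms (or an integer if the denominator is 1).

Let h_i = expected steps to first reach 2 from state i.
Boundary: h_2 = 0.
First-step equations for the other states:
  h_0 = 1 + 2/7*h_0 + 4/7*h_1 + 1/7*h_2
  h_1 = 1 + 1/7*h_0 + 5/7*h_1 + 1/7*h_2

Substituting h_2 = 0 and rearranging gives the linear system (I - Q) h = 1:
  [5/7, -4/7] . (h_0, h_1) = 1
  [-1/7, 2/7] . (h_0, h_1) = 1

Solving yields:
  h_0 = 7
  h_1 = 7

Starting state is 1, so the expected hitting time is h_1 = 7.

Answer: 7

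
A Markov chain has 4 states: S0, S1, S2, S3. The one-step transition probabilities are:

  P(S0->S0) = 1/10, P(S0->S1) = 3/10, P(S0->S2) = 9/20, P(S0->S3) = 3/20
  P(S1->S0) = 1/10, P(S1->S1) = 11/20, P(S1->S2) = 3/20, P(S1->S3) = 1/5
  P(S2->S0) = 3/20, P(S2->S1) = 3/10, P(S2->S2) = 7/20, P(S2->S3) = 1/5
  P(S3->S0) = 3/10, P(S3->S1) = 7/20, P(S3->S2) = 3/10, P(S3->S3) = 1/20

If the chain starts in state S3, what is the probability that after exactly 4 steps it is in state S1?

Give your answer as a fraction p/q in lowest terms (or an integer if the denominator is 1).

Computing P^4 by repeated multiplication:
P^1 =
  S0: [1/10, 3/10, 9/20, 3/20]
  S1: [1/10, 11/20, 3/20, 1/5]
  S2: [3/20, 3/10, 7/20, 1/5]
  S3: [3/10, 7/20, 3/10, 1/20]
P^2 =
  S0: [61/400, 153/400, 117/400, 69/400]
  S1: [59/400, 179/400, 6/25, 33/200]
  S2: [63/400, 77/200, 59/200, 13/80]
  S3: [1/8, 39/100, 123/400, 71/400]
P^3 =
  S0: [1193/8000, 1617/4000, 2241/8000, 333/2000]
  S1: [29/200, 3361/8000, 267/1000, 1343/8000]
  S2: [589/4000, 647/1600, 449/1600, 671/4000]
  S3: [1207/8000, 3251/8000, 441/1600, 1337/8000]
P^4 =
  S0: [23569/160000, 32751/80000, 22059/80000, 26811/160000]
  S1: [5877/40000, 16537/40000, 43533/160000, 26811/160000]
  S2: [23613/160000, 65517/160000, 22037/80000, 6699/40000]
  S3: [23553/160000, 8199/20000, 44073/160000, 13391/80000]

(P^4)[S3 -> S1] = 8199/20000

Answer: 8199/20000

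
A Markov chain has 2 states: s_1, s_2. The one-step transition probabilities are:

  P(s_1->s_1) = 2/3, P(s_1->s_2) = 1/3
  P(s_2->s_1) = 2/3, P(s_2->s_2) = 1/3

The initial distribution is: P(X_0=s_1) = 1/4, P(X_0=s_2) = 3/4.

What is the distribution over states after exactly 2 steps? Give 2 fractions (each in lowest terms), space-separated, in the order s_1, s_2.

Answer: 2/3 1/3

Derivation:
Propagating the distribution step by step (d_{t+1} = d_t * P):
d_0 = (s_1=1/4, s_2=3/4)
  d_1[s_1] = 1/4*2/3 + 3/4*2/3 = 2/3
  d_1[s_2] = 1/4*1/3 + 3/4*1/3 = 1/3
d_1 = (s_1=2/3, s_2=1/3)
  d_2[s_1] = 2/3*2/3 + 1/3*2/3 = 2/3
  d_2[s_2] = 2/3*1/3 + 1/3*1/3 = 1/3
d_2 = (s_1=2/3, s_2=1/3)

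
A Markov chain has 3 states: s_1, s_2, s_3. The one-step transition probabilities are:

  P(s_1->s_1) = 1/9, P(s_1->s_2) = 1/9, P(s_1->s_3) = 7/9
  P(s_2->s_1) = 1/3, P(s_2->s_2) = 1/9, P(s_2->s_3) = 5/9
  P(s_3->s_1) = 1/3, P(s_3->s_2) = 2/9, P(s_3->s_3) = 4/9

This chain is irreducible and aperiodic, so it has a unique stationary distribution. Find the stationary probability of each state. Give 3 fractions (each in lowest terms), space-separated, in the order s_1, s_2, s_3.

Answer: 3/11 19/110 61/110

Derivation:
The stationary distribution satisfies pi = pi * P, i.e.:
  pi_s_1 = 1/9*pi_s_1 + 1/3*pi_s_2 + 1/3*pi_s_3
  pi_s_2 = 1/9*pi_s_1 + 1/9*pi_s_2 + 2/9*pi_s_3
  pi_s_3 = 7/9*pi_s_1 + 5/9*pi_s_2 + 4/9*pi_s_3
with normalization: pi_s_1 + pi_s_2 + pi_s_3 = 1.

Using the first 2 balance equations plus normalization, the linear system A*pi = b is:
  [-8/9, 1/3, 1/3] . pi = 0
  [1/9, -8/9, 2/9] . pi = 0
  [1, 1, 1] . pi = 1

Solving yields:
  pi_s_1 = 3/11
  pi_s_2 = 19/110
  pi_s_3 = 61/110

Verification (pi * P):
  3/11*1/9 + 19/110*1/3 + 61/110*1/3 = 3/11 = pi_s_1  (ok)
  3/11*1/9 + 19/110*1/9 + 61/110*2/9 = 19/110 = pi_s_2  (ok)
  3/11*7/9 + 19/110*5/9 + 61/110*4/9 = 61/110 = pi_s_3  (ok)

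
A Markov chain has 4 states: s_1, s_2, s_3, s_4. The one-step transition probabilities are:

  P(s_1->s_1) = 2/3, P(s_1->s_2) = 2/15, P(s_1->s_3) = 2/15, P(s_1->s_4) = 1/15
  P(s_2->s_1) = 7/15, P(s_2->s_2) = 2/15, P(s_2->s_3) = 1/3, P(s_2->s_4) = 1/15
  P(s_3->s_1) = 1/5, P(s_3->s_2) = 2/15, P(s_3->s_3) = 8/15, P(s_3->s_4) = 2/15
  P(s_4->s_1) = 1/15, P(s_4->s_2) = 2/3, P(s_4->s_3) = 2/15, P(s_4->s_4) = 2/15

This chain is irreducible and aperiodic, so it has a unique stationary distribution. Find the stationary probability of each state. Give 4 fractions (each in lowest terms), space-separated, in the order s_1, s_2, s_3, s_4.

The stationary distribution satisfies pi = pi * P, i.e.:
  pi_s_1 = 2/3*pi_s_1 + 7/15*pi_s_2 + 1/5*pi_s_3 + 1/15*pi_s_4
  pi_s_2 = 2/15*pi_s_1 + 2/15*pi_s_2 + 2/15*pi_s_3 + 2/3*pi_s_4
  pi_s_3 = 2/15*pi_s_1 + 1/3*pi_s_2 + 8/15*pi_s_3 + 2/15*pi_s_4
  pi_s_4 = 1/15*pi_s_1 + 1/15*pi_s_2 + 2/15*pi_s_3 + 2/15*pi_s_4
with normalization: pi_s_1 + pi_s_2 + pi_s_3 + pi_s_4 = 1.

Using the first 3 balance equations plus normalization, the linear system A*pi = b is:
  [-1/3, 7/15, 1/5, 1/15] . pi = 0
  [2/15, -13/15, 2/15, 2/3] . pi = 0
  [2/15, 1/3, -7/15, 2/15] . pi = 0
  [1, 1, 1, 1] . pi = 1

Solving yields:
  pi_s_1 = 827/1866
  pi_s_2 = 170/933
  pi_s_3 = 88/311
  pi_s_4 = 57/622

Verification (pi * P):
  827/1866*2/3 + 170/933*7/15 + 88/311*1/5 + 57/622*1/15 = 827/1866 = pi_s_1  (ok)
  827/1866*2/15 + 170/933*2/15 + 88/311*2/15 + 57/622*2/3 = 170/933 = pi_s_2  (ok)
  827/1866*2/15 + 170/933*1/3 + 88/311*8/15 + 57/622*2/15 = 88/311 = pi_s_3  (ok)
  827/1866*1/15 + 170/933*1/15 + 88/311*2/15 + 57/622*2/15 = 57/622 = pi_s_4  (ok)

Answer: 827/1866 170/933 88/311 57/622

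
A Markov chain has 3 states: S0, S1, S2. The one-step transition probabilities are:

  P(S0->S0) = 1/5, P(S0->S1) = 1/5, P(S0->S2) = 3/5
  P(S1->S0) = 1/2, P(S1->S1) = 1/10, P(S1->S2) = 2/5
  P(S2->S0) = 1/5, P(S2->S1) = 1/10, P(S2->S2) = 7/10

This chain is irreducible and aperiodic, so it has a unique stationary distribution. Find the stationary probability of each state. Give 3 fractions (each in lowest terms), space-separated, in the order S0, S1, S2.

Answer: 23/97 12/97 62/97

Derivation:
The stationary distribution satisfies pi = pi * P, i.e.:
  pi_S0 = 1/5*pi_S0 + 1/2*pi_S1 + 1/5*pi_S2
  pi_S1 = 1/5*pi_S0 + 1/10*pi_S1 + 1/10*pi_S2
  pi_S2 = 3/5*pi_S0 + 2/5*pi_S1 + 7/10*pi_S2
with normalization: pi_S0 + pi_S1 + pi_S2 = 1.

Using the first 2 balance equations plus normalization, the linear system A*pi = b is:
  [-4/5, 1/2, 1/5] . pi = 0
  [1/5, -9/10, 1/10] . pi = 0
  [1, 1, 1] . pi = 1

Solving yields:
  pi_S0 = 23/97
  pi_S1 = 12/97
  pi_S2 = 62/97

Verification (pi * P):
  23/97*1/5 + 12/97*1/2 + 62/97*1/5 = 23/97 = pi_S0  (ok)
  23/97*1/5 + 12/97*1/10 + 62/97*1/10 = 12/97 = pi_S1  (ok)
  23/97*3/5 + 12/97*2/5 + 62/97*7/10 = 62/97 = pi_S2  (ok)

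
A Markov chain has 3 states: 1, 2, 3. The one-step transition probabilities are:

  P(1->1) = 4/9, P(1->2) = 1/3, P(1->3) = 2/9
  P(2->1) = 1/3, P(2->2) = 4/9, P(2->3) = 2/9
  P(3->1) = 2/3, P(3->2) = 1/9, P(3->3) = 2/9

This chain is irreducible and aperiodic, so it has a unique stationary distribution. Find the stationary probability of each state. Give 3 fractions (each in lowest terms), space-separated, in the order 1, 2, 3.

The stationary distribution satisfies pi = pi * P, i.e.:
  pi_1 = 4/9*pi_1 + 1/3*pi_2 + 2/3*pi_3
  pi_2 = 1/3*pi_1 + 4/9*pi_2 + 1/9*pi_3
  pi_3 = 2/9*pi_1 + 2/9*pi_2 + 2/9*pi_3
with normalization: pi_1 + pi_2 + pi_3 = 1.

Using the first 2 balance equations plus normalization, the linear system A*pi = b is:
  [-5/9, 1/3, 2/3] . pi = 0
  [1/3, -5/9, 1/9] . pi = 0
  [1, 1, 1] . pi = 1

Solving yields:
  pi_1 = 11/24
  pi_2 = 23/72
  pi_3 = 2/9

Verification (pi * P):
  11/24*4/9 + 23/72*1/3 + 2/9*2/3 = 11/24 = pi_1  (ok)
  11/24*1/3 + 23/72*4/9 + 2/9*1/9 = 23/72 = pi_2  (ok)
  11/24*2/9 + 23/72*2/9 + 2/9*2/9 = 2/9 = pi_3  (ok)

Answer: 11/24 23/72 2/9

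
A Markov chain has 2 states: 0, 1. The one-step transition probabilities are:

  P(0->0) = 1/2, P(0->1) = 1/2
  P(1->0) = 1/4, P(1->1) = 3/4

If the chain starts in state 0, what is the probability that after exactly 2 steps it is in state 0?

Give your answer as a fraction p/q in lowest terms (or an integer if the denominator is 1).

Computing P^2 by repeated multiplication:
P^1 =
  0: [1/2, 1/2]
  1: [1/4, 3/4]
P^2 =
  0: [3/8, 5/8]
  1: [5/16, 11/16]

(P^2)[0 -> 0] = 3/8

Answer: 3/8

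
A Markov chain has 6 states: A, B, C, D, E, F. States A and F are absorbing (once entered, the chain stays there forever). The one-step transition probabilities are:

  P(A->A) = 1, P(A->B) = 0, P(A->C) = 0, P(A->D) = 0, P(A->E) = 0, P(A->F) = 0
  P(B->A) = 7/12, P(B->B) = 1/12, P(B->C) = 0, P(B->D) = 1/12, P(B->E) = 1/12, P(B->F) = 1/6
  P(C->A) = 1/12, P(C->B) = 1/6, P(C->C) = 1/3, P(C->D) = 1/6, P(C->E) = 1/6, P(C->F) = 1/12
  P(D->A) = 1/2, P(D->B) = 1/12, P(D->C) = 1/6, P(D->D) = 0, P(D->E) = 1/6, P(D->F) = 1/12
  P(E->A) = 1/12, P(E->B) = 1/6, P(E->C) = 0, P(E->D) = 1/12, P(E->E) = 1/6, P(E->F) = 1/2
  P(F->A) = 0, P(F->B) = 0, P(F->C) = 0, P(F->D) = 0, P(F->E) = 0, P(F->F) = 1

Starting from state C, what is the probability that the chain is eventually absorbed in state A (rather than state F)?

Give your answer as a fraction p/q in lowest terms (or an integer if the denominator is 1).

Answer: 5377/9544

Derivation:
Let a_i = P(absorbed in A | start in state i).
Boundary conditions: a_A = 1, a_F = 0.
For each transient state i, a_i = sum_j P(i->j) * a_j:
  a_B = 7/12*a_A + 1/12*a_B + 0*a_C + 1/12*a_D + 1/12*a_E + 1/6*a_F
  a_C = 1/12*a_A + 1/6*a_B + 1/3*a_C + 1/6*a_D + 1/6*a_E + 1/12*a_F
  a_D = 1/2*a_A + 1/12*a_B + 1/6*a_C + 0*a_D + 1/6*a_E + 1/12*a_F
  a_E = 1/12*a_A + 1/6*a_B + 0*a_C + 1/12*a_D + 1/6*a_E + 1/2*a_F

Substituting a_A = 1 and a_F = 0, rearrange to (I - Q) a = r where r[i] = P(i -> A):
  [11/12, 0, -1/12, -1/12] . (a_B, a_C, a_D, a_E) = 7/12
  [-1/6, 2/3, -1/6, -1/6] . (a_B, a_C, a_D, a_E) = 1/12
  [-1/12, -1/6, 1, -1/6] . (a_B, a_C, a_D, a_E) = 1/2
  [-1/6, 0, -1/12, 5/6] . (a_B, a_C, a_D, a_E) = 1/12

Solving yields:
  a_B = 3481/4772
  a_C = 5377/9544
  a_D = 844/1193
  a_E = 1511/4772

Starting state is C, so the absorption probability is a_C = 5377/9544.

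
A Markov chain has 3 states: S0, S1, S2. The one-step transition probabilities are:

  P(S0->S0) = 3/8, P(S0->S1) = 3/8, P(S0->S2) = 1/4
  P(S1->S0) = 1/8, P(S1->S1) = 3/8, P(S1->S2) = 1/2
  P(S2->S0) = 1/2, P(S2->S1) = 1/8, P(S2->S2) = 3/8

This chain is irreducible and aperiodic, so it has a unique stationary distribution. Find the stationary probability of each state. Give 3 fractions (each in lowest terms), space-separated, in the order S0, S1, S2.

The stationary distribution satisfies pi = pi * P, i.e.:
  pi_S0 = 3/8*pi_S0 + 1/8*pi_S1 + 1/2*pi_S2
  pi_S1 = 3/8*pi_S0 + 3/8*pi_S1 + 1/8*pi_S2
  pi_S2 = 1/4*pi_S0 + 1/2*pi_S1 + 3/8*pi_S2
with normalization: pi_S0 + pi_S1 + pi_S2 = 1.

Using the first 2 balance equations plus normalization, the linear system A*pi = b is:
  [-5/8, 1/8, 1/2] . pi = 0
  [3/8, -5/8, 1/8] . pi = 0
  [1, 1, 1] . pi = 1

Solving yields:
  pi_S0 = 7/20
  pi_S1 = 17/60
  pi_S2 = 11/30

Verification (pi * P):
  7/20*3/8 + 17/60*1/8 + 11/30*1/2 = 7/20 = pi_S0  (ok)
  7/20*3/8 + 17/60*3/8 + 11/30*1/8 = 17/60 = pi_S1  (ok)
  7/20*1/4 + 17/60*1/2 + 11/30*3/8 = 11/30 = pi_S2  (ok)

Answer: 7/20 17/60 11/30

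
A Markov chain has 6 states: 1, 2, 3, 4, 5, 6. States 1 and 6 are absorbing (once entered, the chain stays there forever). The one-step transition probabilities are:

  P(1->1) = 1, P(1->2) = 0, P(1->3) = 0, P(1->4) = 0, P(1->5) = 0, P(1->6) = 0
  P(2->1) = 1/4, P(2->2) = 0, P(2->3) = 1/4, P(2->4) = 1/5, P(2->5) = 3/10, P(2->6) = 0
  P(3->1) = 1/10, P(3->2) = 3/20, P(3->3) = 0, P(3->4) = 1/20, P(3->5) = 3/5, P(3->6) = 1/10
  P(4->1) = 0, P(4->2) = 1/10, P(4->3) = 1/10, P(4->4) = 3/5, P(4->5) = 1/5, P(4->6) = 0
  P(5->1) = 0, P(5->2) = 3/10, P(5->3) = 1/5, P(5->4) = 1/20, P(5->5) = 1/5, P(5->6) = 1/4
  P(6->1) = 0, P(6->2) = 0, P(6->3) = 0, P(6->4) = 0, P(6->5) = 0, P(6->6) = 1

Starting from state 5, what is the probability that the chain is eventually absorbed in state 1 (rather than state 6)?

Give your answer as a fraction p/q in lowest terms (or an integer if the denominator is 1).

Answer: 3691/11752

Derivation:
Let a_i = P(absorbed in 1 | start in state i).
Boundary conditions: a_1 = 1, a_6 = 0.
For each transient state i, a_i = sum_j P(i->j) * a_j:
  a_2 = 1/4*a_1 + 0*a_2 + 1/4*a_3 + 1/5*a_4 + 3/10*a_5 + 0*a_6
  a_3 = 1/10*a_1 + 3/20*a_2 + 0*a_3 + 1/20*a_4 + 3/5*a_5 + 1/10*a_6
  a_4 = 0*a_1 + 1/10*a_2 + 1/10*a_3 + 3/5*a_4 + 1/5*a_5 + 0*a_6
  a_5 = 0*a_1 + 3/10*a_2 + 1/5*a_3 + 1/20*a_4 + 1/5*a_5 + 1/4*a_6

Substituting a_1 = 1 and a_6 = 0, rearrange to (I - Q) a = r where r[i] = P(i -> 1):
  [1, -1/4, -1/5, -3/10] . (a_2, a_3, a_4, a_5) = 1/4
  [-3/20, 1, -1/20, -3/5] . (a_2, a_3, a_4, a_5) = 1/10
  [-1/10, -1/10, 2/5, -1/5] . (a_2, a_3, a_4, a_5) = 0
  [-3/10, -1/5, -1/20, 4/5] . (a_2, a_3, a_4, a_5) = 0

Solving yields:
  a_2 = 1519/2938
  a_3 = 2263/5876
  a_4 = 562/1469
  a_5 = 3691/11752

Starting state is 5, so the absorption probability is a_5 = 3691/11752.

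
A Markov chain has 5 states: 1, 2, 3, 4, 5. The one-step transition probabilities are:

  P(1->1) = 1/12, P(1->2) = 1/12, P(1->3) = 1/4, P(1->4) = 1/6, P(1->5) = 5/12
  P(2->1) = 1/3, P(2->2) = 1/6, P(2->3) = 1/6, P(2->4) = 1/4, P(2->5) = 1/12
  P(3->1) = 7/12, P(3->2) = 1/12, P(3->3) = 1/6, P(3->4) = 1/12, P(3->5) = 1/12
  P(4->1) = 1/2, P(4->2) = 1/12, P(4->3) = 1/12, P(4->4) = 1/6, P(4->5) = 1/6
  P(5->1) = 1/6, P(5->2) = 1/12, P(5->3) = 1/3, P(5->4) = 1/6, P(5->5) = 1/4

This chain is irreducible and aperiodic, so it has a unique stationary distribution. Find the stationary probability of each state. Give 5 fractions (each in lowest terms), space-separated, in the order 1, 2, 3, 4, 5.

Answer: 7255/24211 1/11 5275/24211 3779/24211 5701/24211

Derivation:
The stationary distribution satisfies pi = pi * P, i.e.:
  pi_1 = 1/12*pi_1 + 1/3*pi_2 + 7/12*pi_3 + 1/2*pi_4 + 1/6*pi_5
  pi_2 = 1/12*pi_1 + 1/6*pi_2 + 1/12*pi_3 + 1/12*pi_4 + 1/12*pi_5
  pi_3 = 1/4*pi_1 + 1/6*pi_2 + 1/6*pi_3 + 1/12*pi_4 + 1/3*pi_5
  pi_4 = 1/6*pi_1 + 1/4*pi_2 + 1/12*pi_3 + 1/6*pi_4 + 1/6*pi_5
  pi_5 = 5/12*pi_1 + 1/12*pi_2 + 1/12*pi_3 + 1/6*pi_4 + 1/4*pi_5
with normalization: pi_1 + pi_2 + pi_3 + pi_4 + pi_5 = 1.

Using the first 4 balance equations plus normalization, the linear system A*pi = b is:
  [-11/12, 1/3, 7/12, 1/2, 1/6] . pi = 0
  [1/12, -5/6, 1/12, 1/12, 1/12] . pi = 0
  [1/4, 1/6, -5/6, 1/12, 1/3] . pi = 0
  [1/6, 1/4, 1/12, -5/6, 1/6] . pi = 0
  [1, 1, 1, 1, 1] . pi = 1

Solving yields:
  pi_1 = 7255/24211
  pi_2 = 1/11
  pi_3 = 5275/24211
  pi_4 = 3779/24211
  pi_5 = 5701/24211

Verification (pi * P):
  7255/24211*1/12 + 1/11*1/3 + 5275/24211*7/12 + 3779/24211*1/2 + 5701/24211*1/6 = 7255/24211 = pi_1  (ok)
  7255/24211*1/12 + 1/11*1/6 + 5275/24211*1/12 + 3779/24211*1/12 + 5701/24211*1/12 = 1/11 = pi_2  (ok)
  7255/24211*1/4 + 1/11*1/6 + 5275/24211*1/6 + 3779/24211*1/12 + 5701/24211*1/3 = 5275/24211 = pi_3  (ok)
  7255/24211*1/6 + 1/11*1/4 + 5275/24211*1/12 + 3779/24211*1/6 + 5701/24211*1/6 = 3779/24211 = pi_4  (ok)
  7255/24211*5/12 + 1/11*1/12 + 5275/24211*1/12 + 3779/24211*1/6 + 5701/24211*1/4 = 5701/24211 = pi_5  (ok)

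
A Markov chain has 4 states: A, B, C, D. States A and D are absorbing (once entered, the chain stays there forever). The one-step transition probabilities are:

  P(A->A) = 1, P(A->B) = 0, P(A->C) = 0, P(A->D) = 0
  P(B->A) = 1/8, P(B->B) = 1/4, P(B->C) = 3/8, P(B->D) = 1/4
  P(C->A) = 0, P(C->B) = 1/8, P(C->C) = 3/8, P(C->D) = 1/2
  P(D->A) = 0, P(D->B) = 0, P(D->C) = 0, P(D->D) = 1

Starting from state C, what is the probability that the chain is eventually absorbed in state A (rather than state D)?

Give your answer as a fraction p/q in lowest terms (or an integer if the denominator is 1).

Answer: 1/27

Derivation:
Let a_i = P(absorbed in A | start in state i).
Boundary conditions: a_A = 1, a_D = 0.
For each transient state i, a_i = sum_j P(i->j) * a_j:
  a_B = 1/8*a_A + 1/4*a_B + 3/8*a_C + 1/4*a_D
  a_C = 0*a_A + 1/8*a_B + 3/8*a_C + 1/2*a_D

Substituting a_A = 1 and a_D = 0, rearrange to (I - Q) a = r where r[i] = P(i -> A):
  [3/4, -3/8] . (a_B, a_C) = 1/8
  [-1/8, 5/8] . (a_B, a_C) = 0

Solving yields:
  a_B = 5/27
  a_C = 1/27

Starting state is C, so the absorption probability is a_C = 1/27.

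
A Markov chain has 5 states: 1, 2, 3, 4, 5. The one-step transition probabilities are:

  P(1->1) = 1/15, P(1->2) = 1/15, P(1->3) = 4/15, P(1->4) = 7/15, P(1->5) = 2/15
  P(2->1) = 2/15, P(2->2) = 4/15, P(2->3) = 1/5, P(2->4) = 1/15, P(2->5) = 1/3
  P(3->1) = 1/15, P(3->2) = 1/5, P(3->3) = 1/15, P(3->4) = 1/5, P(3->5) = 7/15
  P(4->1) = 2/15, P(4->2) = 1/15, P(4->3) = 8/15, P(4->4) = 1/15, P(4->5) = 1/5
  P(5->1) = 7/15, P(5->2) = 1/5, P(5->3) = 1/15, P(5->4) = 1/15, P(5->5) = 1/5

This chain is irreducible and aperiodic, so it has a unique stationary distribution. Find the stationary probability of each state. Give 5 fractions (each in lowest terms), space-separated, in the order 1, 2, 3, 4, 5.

Answer: 14125/72616 11757/72616 15067/72616 3125/18154 19167/72616

Derivation:
The stationary distribution satisfies pi = pi * P, i.e.:
  pi_1 = 1/15*pi_1 + 2/15*pi_2 + 1/15*pi_3 + 2/15*pi_4 + 7/15*pi_5
  pi_2 = 1/15*pi_1 + 4/15*pi_2 + 1/5*pi_3 + 1/15*pi_4 + 1/5*pi_5
  pi_3 = 4/15*pi_1 + 1/5*pi_2 + 1/15*pi_3 + 8/15*pi_4 + 1/15*pi_5
  pi_4 = 7/15*pi_1 + 1/15*pi_2 + 1/5*pi_3 + 1/15*pi_4 + 1/15*pi_5
  pi_5 = 2/15*pi_1 + 1/3*pi_2 + 7/15*pi_3 + 1/5*pi_4 + 1/5*pi_5
with normalization: pi_1 + pi_2 + pi_3 + pi_4 + pi_5 = 1.

Using the first 4 balance equations plus normalization, the linear system A*pi = b is:
  [-14/15, 2/15, 1/15, 2/15, 7/15] . pi = 0
  [1/15, -11/15, 1/5, 1/15, 1/5] . pi = 0
  [4/15, 1/5, -14/15, 8/15, 1/15] . pi = 0
  [7/15, 1/15, 1/5, -14/15, 1/15] . pi = 0
  [1, 1, 1, 1, 1] . pi = 1

Solving yields:
  pi_1 = 14125/72616
  pi_2 = 11757/72616
  pi_3 = 15067/72616
  pi_4 = 3125/18154
  pi_5 = 19167/72616

Verification (pi * P):
  14125/72616*1/15 + 11757/72616*2/15 + 15067/72616*1/15 + 3125/18154*2/15 + 19167/72616*7/15 = 14125/72616 = pi_1  (ok)
  14125/72616*1/15 + 11757/72616*4/15 + 15067/72616*1/5 + 3125/18154*1/15 + 19167/72616*1/5 = 11757/72616 = pi_2  (ok)
  14125/72616*4/15 + 11757/72616*1/5 + 15067/72616*1/15 + 3125/18154*8/15 + 19167/72616*1/15 = 15067/72616 = pi_3  (ok)
  14125/72616*7/15 + 11757/72616*1/15 + 15067/72616*1/5 + 3125/18154*1/15 + 19167/72616*1/15 = 3125/18154 = pi_4  (ok)
  14125/72616*2/15 + 11757/72616*1/3 + 15067/72616*7/15 + 3125/18154*1/5 + 19167/72616*1/5 = 19167/72616 = pi_5  (ok)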